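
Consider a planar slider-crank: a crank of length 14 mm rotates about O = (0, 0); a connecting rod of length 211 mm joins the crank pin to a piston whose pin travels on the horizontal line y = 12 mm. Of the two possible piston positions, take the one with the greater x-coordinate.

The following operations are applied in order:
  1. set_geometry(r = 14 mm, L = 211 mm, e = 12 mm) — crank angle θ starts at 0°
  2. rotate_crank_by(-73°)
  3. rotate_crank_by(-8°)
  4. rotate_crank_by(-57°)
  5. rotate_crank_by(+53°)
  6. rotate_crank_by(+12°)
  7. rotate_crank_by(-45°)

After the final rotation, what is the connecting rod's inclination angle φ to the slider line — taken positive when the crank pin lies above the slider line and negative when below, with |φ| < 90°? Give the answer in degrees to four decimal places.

set_geometry: r = 14 mm, L = 211 mm, e = 12 mm; θ ← 0°
rotate_crank_by(-73°): θ ← 0° -73° = -73°
rotate_crank_by(-8°): θ ← -73° -8° = -81°
rotate_crank_by(-57°): θ ← -81° -57° = -138°
rotate_crank_by(+53°): θ ← -138° +53° = -85°
rotate_crank_by(+12°): θ ← -85° +12° = -73°
rotate_crank_by(-45°): θ ← -73° -45° = -118°
crank pin P = (r cos θ, r sin θ) = (-6.572602, -12.361266)
h = r sin θ − e = -12.361266 − 12 = -24.361266
sin φ = h / L = -24.361266 / 211 = -0.11545624
φ = arcsin(-0.11545624) = -6.629941°

-6.6299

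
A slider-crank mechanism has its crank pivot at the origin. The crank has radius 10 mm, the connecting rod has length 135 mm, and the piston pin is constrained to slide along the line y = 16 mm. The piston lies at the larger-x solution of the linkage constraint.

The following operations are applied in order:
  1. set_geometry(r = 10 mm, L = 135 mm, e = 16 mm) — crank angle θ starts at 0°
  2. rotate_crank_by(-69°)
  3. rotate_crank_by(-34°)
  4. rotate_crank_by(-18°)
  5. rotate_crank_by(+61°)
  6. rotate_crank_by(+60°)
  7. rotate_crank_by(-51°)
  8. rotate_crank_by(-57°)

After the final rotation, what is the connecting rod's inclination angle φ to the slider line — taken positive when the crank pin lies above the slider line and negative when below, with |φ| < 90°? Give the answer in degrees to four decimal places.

-10.8925

set_geometry: r = 10 mm, L = 135 mm, e = 16 mm; θ ← 0°
rotate_crank_by(-69°): θ ← 0° -69° = -69°
rotate_crank_by(-34°): θ ← -69° -34° = -103°
rotate_crank_by(-18°): θ ← -103° -18° = -121°
rotate_crank_by(+61°): θ ← -121° +61° = -60°
rotate_crank_by(+60°): θ ← -60° +60° = 0°
rotate_crank_by(-51°): θ ← 0° -51° = -51°
rotate_crank_by(-57°): θ ← -51° -57° = -108°
crank pin P = (r cos θ, r sin θ) = (-3.090170, -9.510565)
h = r sin θ − e = -9.510565 − 16 = -25.510565
sin φ = h / L = -25.510565 / 135 = -0.18896715
φ = arcsin(-0.18896715) = -10.892514°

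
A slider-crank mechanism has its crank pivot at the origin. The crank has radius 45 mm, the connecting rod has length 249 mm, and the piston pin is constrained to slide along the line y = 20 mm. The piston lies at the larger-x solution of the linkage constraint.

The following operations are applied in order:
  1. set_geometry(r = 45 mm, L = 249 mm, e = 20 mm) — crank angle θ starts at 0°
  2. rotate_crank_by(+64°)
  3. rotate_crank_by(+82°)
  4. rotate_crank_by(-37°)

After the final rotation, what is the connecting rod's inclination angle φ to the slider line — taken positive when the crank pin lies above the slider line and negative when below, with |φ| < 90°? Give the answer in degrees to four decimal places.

5.1956

set_geometry: r = 45 mm, L = 249 mm, e = 20 mm; θ ← 0°
rotate_crank_by(+64°): θ ← 0° +64° = 64°
rotate_crank_by(+82°): θ ← 64° +82° = 146°
rotate_crank_by(-37°): θ ← 146° -37° = 109°
crank pin P = (r cos θ, r sin θ) = (-14.650567, 42.548336)
h = r sin θ − e = 42.548336 − 20 = 22.548336
sin φ = h / L = 22.548336 / 249 = 0.09055557
φ = arcsin(0.09055557) = 5.195569°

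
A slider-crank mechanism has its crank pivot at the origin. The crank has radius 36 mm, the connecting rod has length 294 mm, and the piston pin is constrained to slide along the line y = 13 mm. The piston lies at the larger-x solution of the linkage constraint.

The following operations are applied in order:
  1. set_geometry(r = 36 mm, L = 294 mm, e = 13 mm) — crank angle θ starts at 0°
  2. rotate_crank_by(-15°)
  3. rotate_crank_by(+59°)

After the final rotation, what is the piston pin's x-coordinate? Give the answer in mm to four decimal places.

319.6509

set_geometry: r = 36 mm, L = 294 mm, e = 13 mm; θ ← 0°
rotate_crank_by(-15°): θ ← 0° -15° = -15°
rotate_crank_by(+59°): θ ← -15° +59° = 44°
crank pin P = (r cos θ, r sin θ) = (25.896233, 25.007701)
h = r sin θ − e = 25.007701 − 13 = 12.007701
x = r cos θ + √(L² − h²) = 25.896233 + √(86436.0 − 144.1849) = 25.896233 + 293.754685 = 319.650918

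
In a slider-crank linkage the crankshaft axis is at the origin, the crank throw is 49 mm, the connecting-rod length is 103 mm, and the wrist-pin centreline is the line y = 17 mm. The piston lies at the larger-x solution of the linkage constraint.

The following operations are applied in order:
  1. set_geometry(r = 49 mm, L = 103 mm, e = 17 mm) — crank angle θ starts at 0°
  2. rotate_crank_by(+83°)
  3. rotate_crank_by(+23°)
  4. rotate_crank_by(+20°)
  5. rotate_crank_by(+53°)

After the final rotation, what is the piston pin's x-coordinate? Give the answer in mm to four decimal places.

52.7343

set_geometry: r = 49 mm, L = 103 mm, e = 17 mm; θ ← 0°
rotate_crank_by(+83°): θ ← 0° +83° = 83°
rotate_crank_by(+23°): θ ← 83° +23° = 106°
rotate_crank_by(+20°): θ ← 106° +20° = 126°
rotate_crank_by(+53°): θ ← 126° +53° = 179°
crank pin P = (r cos θ, r sin θ) = (-48.992537, 0.855168)
h = r sin θ − e = 0.855168 − 17 = -16.144832
x = r cos θ + √(L² − h²) = -48.992537 + √(10609.0 − 260.6556) = -48.992537 + 101.726813 = 52.734276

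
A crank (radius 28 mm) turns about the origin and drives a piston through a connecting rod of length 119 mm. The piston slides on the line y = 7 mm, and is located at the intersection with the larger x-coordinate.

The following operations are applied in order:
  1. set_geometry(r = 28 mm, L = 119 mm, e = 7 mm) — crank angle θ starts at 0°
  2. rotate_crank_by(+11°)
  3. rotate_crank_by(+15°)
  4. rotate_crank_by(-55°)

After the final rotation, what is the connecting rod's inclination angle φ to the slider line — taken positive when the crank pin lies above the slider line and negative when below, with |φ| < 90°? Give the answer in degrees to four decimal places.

set_geometry: r = 28 mm, L = 119 mm, e = 7 mm; θ ← 0°
rotate_crank_by(+11°): θ ← 0° +11° = 11°
rotate_crank_by(+15°): θ ← 11° +15° = 26°
rotate_crank_by(-55°): θ ← 26° -55° = -29°
crank pin P = (r cos θ, r sin θ) = (24.489352, -13.574669)
h = r sin θ − e = -13.574669 − 7 = -20.574669
sin φ = h / L = -20.574669 / 119 = -0.17289638
φ = arcsin(-0.17289638) = -9.956264°

-9.9563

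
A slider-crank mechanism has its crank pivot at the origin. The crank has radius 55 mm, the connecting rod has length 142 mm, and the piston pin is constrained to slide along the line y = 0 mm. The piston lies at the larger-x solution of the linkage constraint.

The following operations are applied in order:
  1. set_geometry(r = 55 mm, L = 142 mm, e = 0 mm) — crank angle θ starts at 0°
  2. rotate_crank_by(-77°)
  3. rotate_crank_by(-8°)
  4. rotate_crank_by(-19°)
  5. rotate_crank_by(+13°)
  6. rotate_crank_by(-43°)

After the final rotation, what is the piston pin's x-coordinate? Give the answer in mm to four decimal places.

98.1709

set_geometry: r = 55 mm, L = 142 mm, e = 0 mm; θ ← 0°
rotate_crank_by(-77°): θ ← 0° -77° = -77°
rotate_crank_by(-8°): θ ← -77° -8° = -85°
rotate_crank_by(-19°): θ ← -85° -19° = -104°
rotate_crank_by(+13°): θ ← -104° +13° = -91°
rotate_crank_by(-43°): θ ← -91° -43° = -134°
crank pin P = (r cos θ, r sin θ) = (-38.206210, -39.563689)
h = r sin θ − e = -39.563689 − 0 = -39.563689
x = r cos θ + √(L² − h²) = -38.206210 + √(20164.0 − 1565.2855) = -38.206210 + 136.377104 = 98.170894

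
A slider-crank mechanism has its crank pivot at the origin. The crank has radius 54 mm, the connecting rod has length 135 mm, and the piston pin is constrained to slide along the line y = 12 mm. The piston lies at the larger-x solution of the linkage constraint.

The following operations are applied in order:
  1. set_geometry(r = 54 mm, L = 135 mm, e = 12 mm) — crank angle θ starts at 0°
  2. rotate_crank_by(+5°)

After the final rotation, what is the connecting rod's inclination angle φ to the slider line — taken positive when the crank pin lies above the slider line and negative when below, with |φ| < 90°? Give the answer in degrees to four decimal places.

set_geometry: r = 54 mm, L = 135 mm, e = 12 mm; θ ← 0°
rotate_crank_by(+5°): θ ← 0° +5° = 5°
crank pin P = (r cos θ, r sin θ) = (53.794514, 4.706410)
h = r sin θ − e = 4.706410 − 12 = -7.293590
sin φ = h / L = -7.293590 / 135 = -0.05402659
φ = arcsin(-0.05402659) = -3.097004°

-3.0970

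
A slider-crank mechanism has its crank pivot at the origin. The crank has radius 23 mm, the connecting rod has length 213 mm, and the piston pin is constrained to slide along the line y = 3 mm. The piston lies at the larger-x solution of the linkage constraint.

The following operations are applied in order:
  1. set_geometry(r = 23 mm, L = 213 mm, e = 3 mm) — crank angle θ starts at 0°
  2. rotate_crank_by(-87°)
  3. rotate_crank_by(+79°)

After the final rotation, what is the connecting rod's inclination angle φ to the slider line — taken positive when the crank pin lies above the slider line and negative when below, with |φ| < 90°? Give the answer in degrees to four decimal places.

-1.6683

set_geometry: r = 23 mm, L = 213 mm, e = 3 mm; θ ← 0°
rotate_crank_by(-87°): θ ← 0° -87° = -87°
rotate_crank_by(+79°): θ ← -87° +79° = -8°
crank pin P = (r cos θ, r sin θ) = (22.776166, -3.200981)
h = r sin θ − e = -3.200981 − 3 = -6.200981
sin φ = h / L = -6.200981 / 213 = -0.02911259
φ = arcsin(-0.02911259) = -1.668264°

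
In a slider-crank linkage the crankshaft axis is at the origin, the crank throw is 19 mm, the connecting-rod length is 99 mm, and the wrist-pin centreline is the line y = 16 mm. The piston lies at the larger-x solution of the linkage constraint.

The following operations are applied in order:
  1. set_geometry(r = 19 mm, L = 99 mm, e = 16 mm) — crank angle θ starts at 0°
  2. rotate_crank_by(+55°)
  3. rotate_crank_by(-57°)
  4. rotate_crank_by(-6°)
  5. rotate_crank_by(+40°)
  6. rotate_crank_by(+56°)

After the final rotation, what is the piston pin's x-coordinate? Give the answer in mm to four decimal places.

set_geometry: r = 19 mm, L = 99 mm, e = 16 mm; θ ← 0°
rotate_crank_by(+55°): θ ← 0° +55° = 55°
rotate_crank_by(-57°): θ ← 55° -57° = -2°
rotate_crank_by(-6°): θ ← -2° -6° = -8°
rotate_crank_by(+40°): θ ← -8° +40° = 32°
rotate_crank_by(+56°): θ ← 32° +56° = 88°
crank pin P = (r cos θ, r sin θ) = (0.663090, 18.988426)
h = r sin θ − e = 18.988426 − 16 = 2.988426
x = r cos θ + √(L² − h²) = 0.663090 + √(9801.0 − 8.9307) = 0.663090 + 98.954885 = 99.617976

99.6180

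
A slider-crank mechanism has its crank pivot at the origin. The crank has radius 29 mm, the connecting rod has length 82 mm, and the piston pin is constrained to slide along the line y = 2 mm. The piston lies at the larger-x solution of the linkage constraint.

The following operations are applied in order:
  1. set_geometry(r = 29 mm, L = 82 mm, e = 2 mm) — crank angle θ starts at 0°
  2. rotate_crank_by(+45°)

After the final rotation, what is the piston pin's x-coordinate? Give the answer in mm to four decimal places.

set_geometry: r = 29 mm, L = 82 mm, e = 2 mm; θ ← 0°
rotate_crank_by(+45°): θ ← 0° +45° = 45°
crank pin P = (r cos θ, r sin θ) = (20.506097, 20.506097)
h = r sin θ − e = 20.506097 − 2 = 18.506097
x = r cos θ + √(L² − h²) = 20.506097 + √(6724.0 − 342.4756) = 20.506097 + 79.884444 = 100.390541

100.3905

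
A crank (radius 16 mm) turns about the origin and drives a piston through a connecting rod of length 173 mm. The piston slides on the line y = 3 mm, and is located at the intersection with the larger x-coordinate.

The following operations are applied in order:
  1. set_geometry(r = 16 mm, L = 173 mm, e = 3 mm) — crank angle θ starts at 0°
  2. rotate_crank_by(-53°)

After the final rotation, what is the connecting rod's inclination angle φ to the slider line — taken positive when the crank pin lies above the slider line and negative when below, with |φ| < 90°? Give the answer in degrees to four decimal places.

-5.2328

set_geometry: r = 16 mm, L = 173 mm, e = 3 mm; θ ← 0°
rotate_crank_by(-53°): θ ← 0° -53° = -53°
crank pin P = (r cos θ, r sin θ) = (9.629040, -12.778168)
h = r sin θ − e = -12.778168 − 3 = -15.778168
sin φ = h / L = -15.778168 / 173 = -0.09120328
φ = arcsin(-0.09120328) = -5.232835°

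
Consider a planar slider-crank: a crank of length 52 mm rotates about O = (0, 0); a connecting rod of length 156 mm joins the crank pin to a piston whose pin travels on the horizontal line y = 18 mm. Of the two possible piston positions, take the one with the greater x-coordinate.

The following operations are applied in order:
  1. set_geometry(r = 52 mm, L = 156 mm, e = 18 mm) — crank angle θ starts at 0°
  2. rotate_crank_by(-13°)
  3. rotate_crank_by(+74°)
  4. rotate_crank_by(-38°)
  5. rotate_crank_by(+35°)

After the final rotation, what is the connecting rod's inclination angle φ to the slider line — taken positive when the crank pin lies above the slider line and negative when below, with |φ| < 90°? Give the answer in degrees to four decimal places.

9.6308

set_geometry: r = 52 mm, L = 156 mm, e = 18 mm; θ ← 0°
rotate_crank_by(-13°): θ ← 0° -13° = -13°
rotate_crank_by(+74°): θ ← -13° +74° = 61°
rotate_crank_by(-38°): θ ← 61° -38° = 23°
rotate_crank_by(+35°): θ ← 23° +35° = 58°
crank pin P = (r cos θ, r sin θ) = (27.555802, 44.098501)
h = r sin θ − e = 44.098501 − 18 = 26.098501
sin φ = h / L = 26.098501 / 156 = 0.16729808
φ = arcsin(0.16729808) = 9.630761°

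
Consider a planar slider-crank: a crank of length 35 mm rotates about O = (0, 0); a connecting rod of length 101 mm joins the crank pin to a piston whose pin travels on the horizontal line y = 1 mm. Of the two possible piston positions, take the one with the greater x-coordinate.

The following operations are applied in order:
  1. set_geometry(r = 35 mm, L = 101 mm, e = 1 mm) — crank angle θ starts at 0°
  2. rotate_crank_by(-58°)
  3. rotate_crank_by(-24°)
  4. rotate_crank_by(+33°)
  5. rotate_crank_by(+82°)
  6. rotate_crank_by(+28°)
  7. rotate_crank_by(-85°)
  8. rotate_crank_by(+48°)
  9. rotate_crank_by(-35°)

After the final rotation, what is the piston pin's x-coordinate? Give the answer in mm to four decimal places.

135.0647

set_geometry: r = 35 mm, L = 101 mm, e = 1 mm; θ ← 0°
rotate_crank_by(-58°): θ ← 0° -58° = -58°
rotate_crank_by(-24°): θ ← -58° -24° = -82°
rotate_crank_by(+33°): θ ← -82° +33° = -49°
rotate_crank_by(+82°): θ ← -49° +82° = 33°
rotate_crank_by(+28°): θ ← 33° +28° = 61°
rotate_crank_by(-85°): θ ← 61° -85° = -24°
rotate_crank_by(+48°): θ ← -24° +48° = 24°
rotate_crank_by(-35°): θ ← 24° -35° = -11°
crank pin P = (r cos θ, r sin θ) = (34.356951, -6.678315)
h = r sin θ − e = -6.678315 − 1 = -7.678315
x = r cos θ + √(L² − h²) = 34.356951 + √(10201.0 − 58.9565) = 34.356951 + 100.707713 = 135.064665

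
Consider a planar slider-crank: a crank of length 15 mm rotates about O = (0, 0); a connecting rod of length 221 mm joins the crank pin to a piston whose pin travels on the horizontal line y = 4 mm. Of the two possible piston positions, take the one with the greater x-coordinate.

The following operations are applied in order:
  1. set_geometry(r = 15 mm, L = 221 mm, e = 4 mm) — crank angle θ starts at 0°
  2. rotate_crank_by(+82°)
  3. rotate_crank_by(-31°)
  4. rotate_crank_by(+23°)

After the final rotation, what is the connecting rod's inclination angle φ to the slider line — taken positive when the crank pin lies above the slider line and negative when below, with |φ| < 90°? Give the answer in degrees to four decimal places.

2.7022

set_geometry: r = 15 mm, L = 221 mm, e = 4 mm; θ ← 0°
rotate_crank_by(+82°): θ ← 0° +82° = 82°
rotate_crank_by(-31°): θ ← 82° -31° = 51°
rotate_crank_by(+23°): θ ← 51° +23° = 74°
crank pin P = (r cos θ, r sin θ) = (4.134560, 14.418925)
h = r sin θ − e = 14.418925 − 4 = 10.418925
sin φ = h / L = 10.418925 / 221 = 0.04714446
φ = arcsin(0.04714446) = 2.702180°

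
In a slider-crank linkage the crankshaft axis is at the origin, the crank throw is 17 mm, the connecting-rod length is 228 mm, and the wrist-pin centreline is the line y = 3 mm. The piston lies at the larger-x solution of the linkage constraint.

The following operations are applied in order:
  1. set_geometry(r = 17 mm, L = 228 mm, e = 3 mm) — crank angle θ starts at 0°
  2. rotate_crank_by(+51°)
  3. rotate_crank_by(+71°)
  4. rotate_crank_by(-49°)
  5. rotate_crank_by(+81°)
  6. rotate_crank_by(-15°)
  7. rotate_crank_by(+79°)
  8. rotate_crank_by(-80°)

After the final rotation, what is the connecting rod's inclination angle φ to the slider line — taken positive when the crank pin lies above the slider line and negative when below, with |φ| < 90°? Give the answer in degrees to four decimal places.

set_geometry: r = 17 mm, L = 228 mm, e = 3 mm; θ ← 0°
rotate_crank_by(+51°): θ ← 0° +51° = 51°
rotate_crank_by(+71°): θ ← 51° +71° = 122°
rotate_crank_by(-49°): θ ← 122° -49° = 73°
rotate_crank_by(+81°): θ ← 73° +81° = 154°
rotate_crank_by(-15°): θ ← 154° -15° = 139°
rotate_crank_by(+79°): θ ← 139° +79° = 218°
rotate_crank_by(-80°): θ ← 218° -80° = 138°
crank pin P = (r cos θ, r sin θ) = (-12.633462, 11.375220)
h = r sin θ − e = 11.375220 − 3 = 8.375220
sin φ = h / L = 8.375220 / 228 = 0.03673342
φ = arcsin(0.03673342) = 2.105144°

2.1051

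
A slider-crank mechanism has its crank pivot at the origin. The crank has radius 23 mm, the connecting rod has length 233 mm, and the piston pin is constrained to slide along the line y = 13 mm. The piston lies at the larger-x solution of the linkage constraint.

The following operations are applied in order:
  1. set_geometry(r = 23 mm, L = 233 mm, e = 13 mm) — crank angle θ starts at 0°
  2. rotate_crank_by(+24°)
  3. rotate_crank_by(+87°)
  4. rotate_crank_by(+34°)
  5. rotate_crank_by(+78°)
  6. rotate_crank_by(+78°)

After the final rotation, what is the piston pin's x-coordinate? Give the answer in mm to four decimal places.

242.5377

set_geometry: r = 23 mm, L = 233 mm, e = 13 mm; θ ← 0°
rotate_crank_by(+24°): θ ← 0° +24° = 24°
rotate_crank_by(+87°): θ ← 24° +87° = 111°
rotate_crank_by(+34°): θ ← 111° +34° = 145°
rotate_crank_by(+78°): θ ← 145° +78° = 223°
rotate_crank_by(+78°): θ ← 223° +78° = 301°
crank pin P = (r cos θ, r sin θ) = (11.845876, -19.714848)
h = r sin θ − e = -19.714848 − 13 = -32.714848
x = r cos θ + √(L² − h²) = 11.845876 + √(54289.0 − 1070.2613) = 11.845876 + 230.691870 = 242.537745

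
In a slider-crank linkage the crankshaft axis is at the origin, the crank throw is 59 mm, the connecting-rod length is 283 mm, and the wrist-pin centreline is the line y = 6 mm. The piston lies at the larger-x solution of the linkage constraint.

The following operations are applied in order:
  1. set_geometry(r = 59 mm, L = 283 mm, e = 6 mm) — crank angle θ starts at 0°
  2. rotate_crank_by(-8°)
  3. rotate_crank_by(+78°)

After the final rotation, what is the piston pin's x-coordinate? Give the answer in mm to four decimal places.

298.8268

set_geometry: r = 59 mm, L = 283 mm, e = 6 mm; θ ← 0°
rotate_crank_by(-8°): θ ← 0° -8° = -8°
rotate_crank_by(+78°): θ ← -8° +78° = 70°
crank pin P = (r cos θ, r sin θ) = (20.179188, 55.441865)
h = r sin θ − e = 55.441865 − 6 = 49.441865
x = r cos θ + √(L² − h²) = 20.179188 + √(80089.0 − 2444.4980) = 20.179188 + 278.647631 = 298.826819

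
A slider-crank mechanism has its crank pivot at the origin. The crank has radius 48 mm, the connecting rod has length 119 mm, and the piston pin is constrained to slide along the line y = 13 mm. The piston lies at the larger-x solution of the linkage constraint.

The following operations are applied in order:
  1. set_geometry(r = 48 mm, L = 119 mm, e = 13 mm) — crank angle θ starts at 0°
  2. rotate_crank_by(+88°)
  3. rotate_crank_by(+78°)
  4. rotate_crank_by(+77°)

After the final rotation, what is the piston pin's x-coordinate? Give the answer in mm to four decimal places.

set_geometry: r = 48 mm, L = 119 mm, e = 13 mm; θ ← 0°
rotate_crank_by(+88°): θ ← 0° +88° = 88°
rotate_crank_by(+78°): θ ← 88° +78° = 166°
rotate_crank_by(+77°): θ ← 166° +77° = 243°
crank pin P = (r cos θ, r sin θ) = (-21.791544, -42.768313)
h = r sin θ − e = -42.768313 − 13 = -55.768313
x = r cos θ + √(L² − h²) = -21.791544 + √(14161.0 − 3110.1048) = -21.791544 + 105.123238 = 83.331694

83.3317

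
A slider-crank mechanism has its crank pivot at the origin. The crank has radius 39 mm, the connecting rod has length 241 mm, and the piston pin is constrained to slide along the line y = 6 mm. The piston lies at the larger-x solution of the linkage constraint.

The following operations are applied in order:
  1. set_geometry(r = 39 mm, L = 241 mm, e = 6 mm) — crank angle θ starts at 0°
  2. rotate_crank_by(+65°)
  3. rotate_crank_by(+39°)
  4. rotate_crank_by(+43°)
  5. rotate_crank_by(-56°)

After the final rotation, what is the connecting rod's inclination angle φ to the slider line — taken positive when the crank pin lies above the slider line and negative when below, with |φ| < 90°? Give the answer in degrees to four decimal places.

set_geometry: r = 39 mm, L = 241 mm, e = 6 mm; θ ← 0°
rotate_crank_by(+65°): θ ← 0° +65° = 65°
rotate_crank_by(+39°): θ ← 65° +39° = 104°
rotate_crank_by(+43°): θ ← 104° +43° = 147°
rotate_crank_by(-56°): θ ← 147° -56° = 91°
crank pin P = (r cos θ, r sin θ) = (-0.680644, 38.994060)
h = r sin θ − e = 38.994060 − 6 = 32.994060
sin φ = h / L = 32.994060 / 241 = 0.13690481
φ = arcsin(0.13690481) = 7.868780°

7.8688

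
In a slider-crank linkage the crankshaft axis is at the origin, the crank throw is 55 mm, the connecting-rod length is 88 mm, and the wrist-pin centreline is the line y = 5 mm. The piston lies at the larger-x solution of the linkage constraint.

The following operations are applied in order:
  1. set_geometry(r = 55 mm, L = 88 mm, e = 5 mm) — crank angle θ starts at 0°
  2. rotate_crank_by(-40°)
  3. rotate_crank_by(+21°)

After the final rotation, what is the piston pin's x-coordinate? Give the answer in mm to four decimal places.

136.9700

set_geometry: r = 55 mm, L = 88 mm, e = 5 mm; θ ← 0°
rotate_crank_by(-40°): θ ← 0° -40° = -40°
rotate_crank_by(+21°): θ ← -40° +21° = -19°
crank pin P = (r cos θ, r sin θ) = (52.003522, -17.906248)
h = r sin θ − e = -17.906248 − 5 = -22.906248
x = r cos θ + √(L² − h²) = 52.003522 + √(7744.0 − 524.6962) = 52.003522 + 84.966486 = 136.970008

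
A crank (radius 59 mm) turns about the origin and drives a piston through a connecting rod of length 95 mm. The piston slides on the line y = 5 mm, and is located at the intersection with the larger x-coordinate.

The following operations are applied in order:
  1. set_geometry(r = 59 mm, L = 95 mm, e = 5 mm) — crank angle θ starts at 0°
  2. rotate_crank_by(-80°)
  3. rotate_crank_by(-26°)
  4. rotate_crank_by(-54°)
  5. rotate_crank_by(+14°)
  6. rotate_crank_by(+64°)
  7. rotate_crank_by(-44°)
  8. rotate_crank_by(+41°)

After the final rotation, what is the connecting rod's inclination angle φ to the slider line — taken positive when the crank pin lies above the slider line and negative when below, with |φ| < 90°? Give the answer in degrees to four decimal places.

set_geometry: r = 59 mm, L = 95 mm, e = 5 mm; θ ← 0°
rotate_crank_by(-80°): θ ← 0° -80° = -80°
rotate_crank_by(-26°): θ ← -80° -26° = -106°
rotate_crank_by(-54°): θ ← -106° -54° = -160°
rotate_crank_by(+14°): θ ← -160° +14° = -146°
rotate_crank_by(+64°): θ ← -146° +64° = -82°
rotate_crank_by(-44°): θ ← -82° -44° = -126°
rotate_crank_by(+41°): θ ← -126° +41° = -85°
crank pin P = (r cos θ, r sin θ) = (5.142189, -58.775487)
h = r sin θ − e = -58.775487 − 5 = -63.775487
sin φ = h / L = -63.775487 / 95 = -0.67132092
φ = arcsin(-0.67132092) = -42.169096°

-42.1691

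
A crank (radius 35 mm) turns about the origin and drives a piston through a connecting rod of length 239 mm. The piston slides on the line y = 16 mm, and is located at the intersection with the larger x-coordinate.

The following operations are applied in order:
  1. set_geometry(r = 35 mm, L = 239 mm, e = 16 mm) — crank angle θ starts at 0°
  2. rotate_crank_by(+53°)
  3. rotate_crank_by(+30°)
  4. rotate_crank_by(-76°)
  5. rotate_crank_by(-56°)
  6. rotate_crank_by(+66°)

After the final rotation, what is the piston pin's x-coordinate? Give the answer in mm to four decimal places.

272.4011

set_geometry: r = 35 mm, L = 239 mm, e = 16 mm; θ ← 0°
rotate_crank_by(+53°): θ ← 0° +53° = 53°
rotate_crank_by(+30°): θ ← 53° +30° = 83°
rotate_crank_by(-76°): θ ← 83° -76° = 7°
rotate_crank_by(-56°): θ ← 7° -56° = -49°
rotate_crank_by(+66°): θ ← -49° +66° = 17°
crank pin P = (r cos θ, r sin θ) = (33.470666, 10.233010)
h = r sin θ − e = 10.233010 − 16 = -5.766990
x = r cos θ + √(L² − h²) = 33.470666 + √(57121.0 − 33.2582) = 33.470666 + 238.930412 = 272.401079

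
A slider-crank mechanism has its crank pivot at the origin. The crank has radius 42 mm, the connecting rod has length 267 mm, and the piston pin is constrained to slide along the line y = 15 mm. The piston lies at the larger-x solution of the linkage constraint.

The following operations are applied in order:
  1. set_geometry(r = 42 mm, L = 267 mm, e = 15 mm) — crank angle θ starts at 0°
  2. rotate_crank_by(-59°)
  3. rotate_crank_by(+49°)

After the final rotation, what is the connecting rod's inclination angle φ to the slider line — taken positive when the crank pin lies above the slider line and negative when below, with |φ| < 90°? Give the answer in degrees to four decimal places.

set_geometry: r = 42 mm, L = 267 mm, e = 15 mm; θ ← 0°
rotate_crank_by(-59°): θ ← 0° -59° = -59°
rotate_crank_by(+49°): θ ← -59° +49° = -10°
crank pin P = (r cos θ, r sin θ) = (41.361926, -7.293223)
h = r sin θ − e = -7.293223 − 15 = -22.293223
sin φ = h / L = -22.293223 / 267 = -0.08349522
φ = arcsin(-0.08349522) = -4.789500°

-4.7895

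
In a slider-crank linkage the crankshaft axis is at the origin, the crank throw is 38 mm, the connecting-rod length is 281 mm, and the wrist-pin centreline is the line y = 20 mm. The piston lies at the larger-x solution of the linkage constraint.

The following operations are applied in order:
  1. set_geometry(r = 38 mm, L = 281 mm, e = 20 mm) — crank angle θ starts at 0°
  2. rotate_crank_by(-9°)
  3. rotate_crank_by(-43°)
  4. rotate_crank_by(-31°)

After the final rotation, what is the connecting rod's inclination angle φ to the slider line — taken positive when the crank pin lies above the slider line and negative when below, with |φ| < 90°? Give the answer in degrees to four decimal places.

-11.8528

set_geometry: r = 38 mm, L = 281 mm, e = 20 mm; θ ← 0°
rotate_crank_by(-9°): θ ← 0° -9° = -9°
rotate_crank_by(-43°): θ ← -9° -43° = -52°
rotate_crank_by(-31°): θ ← -52° -31° = -83°
crank pin P = (r cos θ, r sin θ) = (4.631035, -37.716754)
h = r sin θ − e = -37.716754 − 20 = -57.716754
sin φ = h / L = -57.716754 / 281 = -0.20539770
φ = arcsin(-0.20539770) = -11.852781°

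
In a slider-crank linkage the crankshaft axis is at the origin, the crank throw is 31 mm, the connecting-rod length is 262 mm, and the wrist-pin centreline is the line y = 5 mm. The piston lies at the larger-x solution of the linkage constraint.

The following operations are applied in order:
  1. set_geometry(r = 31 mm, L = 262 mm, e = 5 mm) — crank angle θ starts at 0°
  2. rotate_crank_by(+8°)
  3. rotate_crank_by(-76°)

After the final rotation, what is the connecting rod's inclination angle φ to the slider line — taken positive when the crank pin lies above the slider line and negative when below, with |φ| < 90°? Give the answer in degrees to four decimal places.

-7.3996

set_geometry: r = 31 mm, L = 262 mm, e = 5 mm; θ ← 0°
rotate_crank_by(+8°): θ ← 0° +8° = 8°
rotate_crank_by(-76°): θ ← 8° -76° = -68°
crank pin P = (r cos θ, r sin θ) = (11.612804, -28.742699)
h = r sin θ − e = -28.742699 − 5 = -33.742699
sin φ = h / L = -33.742699 / 262 = -0.12878893
φ = arcsin(-0.12878893) = -7.399615°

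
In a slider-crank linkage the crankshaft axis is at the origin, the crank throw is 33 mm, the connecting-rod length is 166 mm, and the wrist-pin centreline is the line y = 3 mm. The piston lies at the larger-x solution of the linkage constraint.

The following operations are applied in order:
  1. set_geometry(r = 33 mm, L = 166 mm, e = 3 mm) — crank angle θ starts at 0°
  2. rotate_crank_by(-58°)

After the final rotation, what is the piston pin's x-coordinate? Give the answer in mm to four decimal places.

180.5698

set_geometry: r = 33 mm, L = 166 mm, e = 3 mm; θ ← 0°
rotate_crank_by(-58°): θ ← 0° -58° = -58°
crank pin P = (r cos θ, r sin θ) = (17.487336, -27.985587)
h = r sin θ − e = -27.985587 − 3 = -30.985587
x = r cos θ + √(L² − h²) = 17.487336 + √(27556.0 − 960.1066) = 17.487336 + 163.082474 = 180.569810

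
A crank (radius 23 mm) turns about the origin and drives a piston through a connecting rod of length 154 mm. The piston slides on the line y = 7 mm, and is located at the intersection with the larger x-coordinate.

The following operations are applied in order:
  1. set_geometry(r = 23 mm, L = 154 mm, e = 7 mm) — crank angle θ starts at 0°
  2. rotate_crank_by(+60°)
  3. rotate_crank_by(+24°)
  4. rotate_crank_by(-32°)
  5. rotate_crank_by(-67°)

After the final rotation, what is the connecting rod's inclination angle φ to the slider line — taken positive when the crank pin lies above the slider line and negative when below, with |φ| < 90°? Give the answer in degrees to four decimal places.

-4.8248

set_geometry: r = 23 mm, L = 154 mm, e = 7 mm; θ ← 0°
rotate_crank_by(+60°): θ ← 0° +60° = 60°
rotate_crank_by(+24°): θ ← 60° +24° = 84°
rotate_crank_by(-32°): θ ← 84° -32° = 52°
rotate_crank_by(-67°): θ ← 52° -67° = -15°
crank pin P = (r cos θ, r sin θ) = (22.216294, -5.952838)
h = r sin θ − e = -5.952838 − 7 = -12.952838
sin φ = h / L = -12.952838 / 154 = -0.08410934
φ = arcsin(-0.08410934) = -4.824810°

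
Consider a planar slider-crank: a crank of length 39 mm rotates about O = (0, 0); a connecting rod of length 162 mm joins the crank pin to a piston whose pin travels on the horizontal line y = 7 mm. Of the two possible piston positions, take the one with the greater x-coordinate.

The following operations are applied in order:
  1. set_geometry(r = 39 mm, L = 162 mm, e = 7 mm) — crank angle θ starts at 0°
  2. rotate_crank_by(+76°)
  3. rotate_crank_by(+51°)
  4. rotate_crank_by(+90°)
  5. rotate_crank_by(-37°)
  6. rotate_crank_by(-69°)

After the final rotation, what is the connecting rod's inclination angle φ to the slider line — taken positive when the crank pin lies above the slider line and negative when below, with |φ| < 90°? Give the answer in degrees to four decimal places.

set_geometry: r = 39 mm, L = 162 mm, e = 7 mm; θ ← 0°
rotate_crank_by(+76°): θ ← 0° +76° = 76°
rotate_crank_by(+51°): θ ← 76° +51° = 127°
rotate_crank_by(+90°): θ ← 127° +90° = 217°
rotate_crank_by(-37°): θ ← 217° -37° = 180°
rotate_crank_by(-69°): θ ← 180° -69° = 111°
crank pin P = (r cos θ, r sin θ) = (-13.976350, 36.409637)
h = r sin θ − e = 36.409637 − 7 = 29.409637
sin φ = h / L = 29.409637 / 162 = 0.18154097
φ = arcsin(0.18154097) = 10.459530°

10.4595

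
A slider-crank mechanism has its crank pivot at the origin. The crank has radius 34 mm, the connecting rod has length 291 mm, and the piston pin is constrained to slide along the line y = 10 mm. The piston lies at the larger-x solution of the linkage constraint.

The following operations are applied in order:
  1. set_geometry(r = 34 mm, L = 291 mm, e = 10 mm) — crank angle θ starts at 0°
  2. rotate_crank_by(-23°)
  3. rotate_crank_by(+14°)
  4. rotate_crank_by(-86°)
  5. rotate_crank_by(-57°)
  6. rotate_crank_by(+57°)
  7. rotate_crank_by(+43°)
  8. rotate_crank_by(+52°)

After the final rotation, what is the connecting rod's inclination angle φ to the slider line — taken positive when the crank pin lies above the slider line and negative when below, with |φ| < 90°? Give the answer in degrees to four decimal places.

set_geometry: r = 34 mm, L = 291 mm, e = 10 mm; θ ← 0°
rotate_crank_by(-23°): θ ← 0° -23° = -23°
rotate_crank_by(+14°): θ ← -23° +14° = -9°
rotate_crank_by(-86°): θ ← -9° -86° = -95°
rotate_crank_by(-57°): θ ← -95° -57° = -152°
rotate_crank_by(+57°): θ ← -152° +57° = -95°
rotate_crank_by(+43°): θ ← -95° +43° = -52°
rotate_crank_by(+52°): θ ← -52° +52° = 0°
crank pin P = (r cos θ, r sin θ) = (34.000000, 0.000000)
h = r sin θ − e = 0.000000 − 10 = -10.000000
sin φ = h / L = -10.000000 / 291 = -0.03436426
φ = arcsin(-0.03436426) = -1.969315°

-1.9693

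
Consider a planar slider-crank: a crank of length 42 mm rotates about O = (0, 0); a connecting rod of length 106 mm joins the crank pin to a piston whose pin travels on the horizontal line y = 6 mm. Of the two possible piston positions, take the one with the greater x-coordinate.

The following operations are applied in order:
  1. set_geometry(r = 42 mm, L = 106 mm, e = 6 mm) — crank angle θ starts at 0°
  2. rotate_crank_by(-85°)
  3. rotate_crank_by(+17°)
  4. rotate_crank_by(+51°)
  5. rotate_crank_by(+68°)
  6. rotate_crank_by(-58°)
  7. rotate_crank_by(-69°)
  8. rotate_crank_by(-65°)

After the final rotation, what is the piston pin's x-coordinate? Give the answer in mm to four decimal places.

set_geometry: r = 42 mm, L = 106 mm, e = 6 mm; θ ← 0°
rotate_crank_by(-85°): θ ← 0° -85° = -85°
rotate_crank_by(+17°): θ ← -85° +17° = -68°
rotate_crank_by(+51°): θ ← -68° +51° = -17°
rotate_crank_by(+68°): θ ← -17° +68° = 51°
rotate_crank_by(-58°): θ ← 51° -58° = -7°
rotate_crank_by(-69°): θ ← -7° -69° = -76°
rotate_crank_by(-65°): θ ← -76° -65° = -141°
crank pin P = (r cos θ, r sin θ) = (-32.640130, -26.431456)
h = r sin θ − e = -26.431456 − 6 = -32.431456
x = r cos θ + √(L² − h²) = -32.640130 + √(11236.0 − 1051.7994) = -32.640130 + 100.916801 = 68.276670

68.2767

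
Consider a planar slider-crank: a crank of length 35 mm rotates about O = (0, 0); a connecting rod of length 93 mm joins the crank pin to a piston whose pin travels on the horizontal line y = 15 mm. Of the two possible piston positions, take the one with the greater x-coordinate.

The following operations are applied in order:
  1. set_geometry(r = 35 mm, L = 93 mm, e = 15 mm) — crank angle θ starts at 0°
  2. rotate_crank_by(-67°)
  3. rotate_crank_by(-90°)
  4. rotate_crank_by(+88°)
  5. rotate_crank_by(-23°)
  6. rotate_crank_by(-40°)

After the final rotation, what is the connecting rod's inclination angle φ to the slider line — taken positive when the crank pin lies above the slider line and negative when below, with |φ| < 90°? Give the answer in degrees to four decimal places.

-26.1657

set_geometry: r = 35 mm, L = 93 mm, e = 15 mm; θ ← 0°
rotate_crank_by(-67°): θ ← 0° -67° = -67°
rotate_crank_by(-90°): θ ← -67° -90° = -157°
rotate_crank_by(+88°): θ ← -157° +88° = -69°
rotate_crank_by(-23°): θ ← -69° -23° = -92°
rotate_crank_by(-40°): θ ← -92° -40° = -132°
crank pin P = (r cos θ, r sin θ) = (-23.419571, -26.010069)
h = r sin θ − e = -26.010069 − 15 = -41.010069
sin φ = h / L = -41.010069 / 93 = -0.44096848
φ = arcsin(-0.44096848) = -26.165690°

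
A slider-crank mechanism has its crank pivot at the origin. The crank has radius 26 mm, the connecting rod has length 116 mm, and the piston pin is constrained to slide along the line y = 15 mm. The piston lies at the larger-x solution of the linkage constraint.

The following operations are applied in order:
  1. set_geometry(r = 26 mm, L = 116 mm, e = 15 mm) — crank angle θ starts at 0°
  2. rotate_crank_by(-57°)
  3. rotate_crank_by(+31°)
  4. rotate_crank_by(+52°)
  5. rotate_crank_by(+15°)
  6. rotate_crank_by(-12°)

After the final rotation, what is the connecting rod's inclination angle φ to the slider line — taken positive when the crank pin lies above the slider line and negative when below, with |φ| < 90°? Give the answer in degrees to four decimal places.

-1.1830

set_geometry: r = 26 mm, L = 116 mm, e = 15 mm; θ ← 0°
rotate_crank_by(-57°): θ ← 0° -57° = -57°
rotate_crank_by(+31°): θ ← -57° +31° = -26°
rotate_crank_by(+52°): θ ← -26° +52° = 26°
rotate_crank_by(+15°): θ ← 26° +15° = 41°
rotate_crank_by(-12°): θ ← 41° -12° = 29°
crank pin P = (r cos θ, r sin θ) = (22.740112, 12.605050)
h = r sin θ − e = 12.605050 − 15 = -2.394950
sin φ = h / L = -2.394950 / 116 = -0.02064612
φ = arcsin(-0.02064612) = -1.183020°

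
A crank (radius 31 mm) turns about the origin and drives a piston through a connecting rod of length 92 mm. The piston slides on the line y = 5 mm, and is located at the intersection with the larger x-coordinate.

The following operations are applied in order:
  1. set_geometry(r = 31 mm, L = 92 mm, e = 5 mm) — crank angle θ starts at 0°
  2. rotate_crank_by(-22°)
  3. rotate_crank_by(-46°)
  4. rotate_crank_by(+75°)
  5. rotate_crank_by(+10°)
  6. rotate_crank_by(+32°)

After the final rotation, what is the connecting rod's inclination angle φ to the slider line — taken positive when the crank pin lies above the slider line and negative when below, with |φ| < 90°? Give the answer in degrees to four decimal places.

11.5344

set_geometry: r = 31 mm, L = 92 mm, e = 5 mm; θ ← 0°
rotate_crank_by(-22°): θ ← 0° -22° = -22°
rotate_crank_by(-46°): θ ← -22° -46° = -68°
rotate_crank_by(+75°): θ ← -68° +75° = 7°
rotate_crank_by(+10°): θ ← 7° +10° = 17°
rotate_crank_by(+32°): θ ← 17° +32° = 49°
crank pin P = (r cos θ, r sin θ) = (20.337830, 23.395997)
h = r sin θ − e = 23.395997 − 5 = 18.395997
sin φ = h / L = 18.395997 / 92 = 0.19995649
φ = arcsin(0.19995649) = 11.534415°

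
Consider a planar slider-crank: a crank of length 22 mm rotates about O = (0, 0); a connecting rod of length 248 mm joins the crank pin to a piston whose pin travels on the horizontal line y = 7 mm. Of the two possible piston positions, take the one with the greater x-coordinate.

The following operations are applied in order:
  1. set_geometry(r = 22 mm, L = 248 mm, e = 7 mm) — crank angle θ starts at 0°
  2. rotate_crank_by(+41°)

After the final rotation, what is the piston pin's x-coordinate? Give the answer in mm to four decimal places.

set_geometry: r = 22 mm, L = 248 mm, e = 7 mm; θ ← 0°
rotate_crank_by(+41°): θ ← 0° +41° = 41°
crank pin P = (r cos θ, r sin θ) = (16.603611, 14.433299)
h = r sin θ − e = 14.433299 − 7 = 7.433299
x = r cos θ + √(L² − h²) = 16.603611 + √(61504.0 − 55.2539) = 16.603611 + 247.888576 = 264.492187

264.4922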